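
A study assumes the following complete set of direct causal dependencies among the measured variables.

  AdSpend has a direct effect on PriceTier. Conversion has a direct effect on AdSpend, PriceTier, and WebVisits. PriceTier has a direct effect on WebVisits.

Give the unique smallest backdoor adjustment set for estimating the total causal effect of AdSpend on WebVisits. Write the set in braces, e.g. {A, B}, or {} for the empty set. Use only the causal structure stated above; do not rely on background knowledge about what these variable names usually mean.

{Conversion}

Variables eligible for adjustment (non-descendants of AdSpend, excluding AdSpend and WebVisits): {Conversion}.
Backdoor paths from AdSpend to WebVisits:
  P1: AdSpend <- Conversion -> PriceTier -> WebVisits
  P2: AdSpend <- Conversion -> WebVisits
The empty set is not sufficient: P1 (AdSpend <- Conversion -> PriceTier -> WebVisits) has no collider blocking it and no conditioned non-collider, so it is open.
Try {Conversion}:
  P1: blocked at fork node Conversion ∈ conditioning set.
  P2: blocked at fork node Conversion ∈ conditioning set.
{Conversion} contains no descendant of AdSpend and blocks every backdoor path.
{Conversion} is the unique smallest valid adjustment set.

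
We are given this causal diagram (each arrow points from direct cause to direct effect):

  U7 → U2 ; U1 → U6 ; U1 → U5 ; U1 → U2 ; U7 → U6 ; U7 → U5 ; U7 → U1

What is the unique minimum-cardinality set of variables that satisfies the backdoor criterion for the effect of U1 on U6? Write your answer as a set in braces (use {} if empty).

Variables eligible for adjustment (non-descendants of U1, excluding U1 and U6): {U7}.
Backdoor paths from U1 to U6:
  P1: U1 <- U7 -> U6
The empty set is not sufficient: P1 (U1 <- U7 -> U6) has no collider blocking it and no conditioned non-collider, so it is open.
Try {U7}:
  P1: blocked at fork node U7 ∈ conditioning set.
{U7} contains no descendant of U1 and blocks every backdoor path.
{U7} is the unique smallest valid adjustment set.

{U7}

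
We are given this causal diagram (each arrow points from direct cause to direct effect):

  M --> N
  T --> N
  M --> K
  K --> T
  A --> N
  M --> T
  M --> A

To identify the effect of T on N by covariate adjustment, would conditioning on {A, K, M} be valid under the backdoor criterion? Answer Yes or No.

Yes

Backdoor paths from T to N (paths whose first edge points into T):
  P1: T <- M -> A -> N
  P2: T <- M -> N
  P3: T <- K <- M -> A -> N
  P4: T <- K <- M -> N
Condition 1 (no descendant of T in the set): holds — descendants of T are {N}; none are in {A, K, M}.
Condition 2 (every backdoor path blocked by {A, K, M}):
  P1: blocked at fork node M ∈ conditioning set.
  P2: blocked at fork node M ∈ conditioning set.
  P3: blocked at chain node K ∈ conditioning set.
  P4: blocked at chain node K ∈ conditioning set.
{A, K, M} satisfies the backdoor criterion.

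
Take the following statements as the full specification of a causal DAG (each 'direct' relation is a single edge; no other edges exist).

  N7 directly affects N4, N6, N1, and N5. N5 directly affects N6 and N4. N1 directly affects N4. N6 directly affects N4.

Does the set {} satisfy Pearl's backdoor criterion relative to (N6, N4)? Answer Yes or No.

Backdoor paths from N6 to N4 (paths whose first edge points into N6):
  P1: N6 <- N7 -> N5 -> N4
  P2: N6 <- N7 -> N1 -> N4
  P3: N6 <- N7 -> N4
  P4: N6 <- N5 <- N7 -> N1 -> N4
  P5: N6 <- N5 <- N7 -> N4
  P6: N6 <- N5 -> N4
Condition 1 (no descendant of N6 in the set): holds — descendants of N6 are {N4}; none are in {}.
Condition 2 (every backdoor path blocked by {}):
  P1: open — no interior node is in the conditioning set.
  P2: open — no interior node is in the conditioning set.
  P3: open — no interior node is in the conditioning set.
  P4: open — no interior node is in the conditioning set.
  P5: open — no interior node is in the conditioning set.
  P6: open — no interior node is in the conditioning set.
{} does not satisfy the backdoor criterion.

No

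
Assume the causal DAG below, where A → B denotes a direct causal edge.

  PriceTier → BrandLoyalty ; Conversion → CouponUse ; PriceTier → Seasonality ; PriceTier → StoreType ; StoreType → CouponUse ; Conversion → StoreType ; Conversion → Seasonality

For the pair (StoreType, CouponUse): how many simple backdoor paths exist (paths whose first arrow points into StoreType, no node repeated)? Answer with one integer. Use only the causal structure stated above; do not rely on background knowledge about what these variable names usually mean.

2

A backdoor path from StoreType to CouponUse is any simple undirected path whose first edge points into StoreType (i.e. leaves StoreType via a parent).
Parents of StoreType: {Conversion, PriceTier}.
Enumerating:
  P1: StoreType <- Conversion -> CouponUse
  P2: StoreType <- PriceTier -> Seasonality <- Conversion -> CouponUse
That exhausts the simple backdoor paths. Count: 2.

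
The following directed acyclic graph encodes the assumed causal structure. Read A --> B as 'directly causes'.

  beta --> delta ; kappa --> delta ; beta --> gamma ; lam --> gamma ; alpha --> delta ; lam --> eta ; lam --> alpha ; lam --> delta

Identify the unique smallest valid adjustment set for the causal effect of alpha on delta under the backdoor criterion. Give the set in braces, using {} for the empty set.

{lam}

Variables eligible for adjustment (non-descendants of alpha, excluding alpha and delta): {beta, eta, gamma, kappa, lam}.
Backdoor paths from alpha to delta:
  P1: alpha <- lam -> gamma <- beta -> delta
  P2: alpha <- lam -> delta
The empty set is not sufficient: P2 (alpha <- lam -> delta) has no collider blocking it and no conditioned non-collider, so it is open.
Try {lam}:
  P1: blocked at fork node lam ∈ conditioning set.
  P2: blocked at fork node lam ∈ conditioning set.
{lam} contains no descendant of alpha and blocks every backdoor path.
No other singleton works — e.g. {beta} leaves P2 open — so {lam} is the unique smallest valid adjustment set.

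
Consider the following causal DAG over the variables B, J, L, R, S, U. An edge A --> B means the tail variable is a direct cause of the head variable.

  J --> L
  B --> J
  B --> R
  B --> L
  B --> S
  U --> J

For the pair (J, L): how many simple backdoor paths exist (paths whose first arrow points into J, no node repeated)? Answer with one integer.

A backdoor path from J to L is any simple undirected path whose first edge points into J (i.e. leaves J via a parent).
Parents of J: {B, U}.
Enumerating:
  P1: J <- B -> L
That exhausts the simple backdoor paths. Count: 1.

1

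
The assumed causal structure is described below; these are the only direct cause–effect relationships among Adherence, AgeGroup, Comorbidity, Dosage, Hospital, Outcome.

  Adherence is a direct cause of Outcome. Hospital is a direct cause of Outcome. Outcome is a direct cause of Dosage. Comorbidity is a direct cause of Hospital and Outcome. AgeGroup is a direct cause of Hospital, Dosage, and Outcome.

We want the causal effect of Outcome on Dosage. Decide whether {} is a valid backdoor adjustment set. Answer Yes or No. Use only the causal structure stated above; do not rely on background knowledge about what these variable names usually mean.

Backdoor paths from Outcome to Dosage (paths whose first edge points into Outcome):
  P1: Outcome <- Comorbidity -> Hospital <- AgeGroup -> Dosage
  P2: Outcome <- AgeGroup -> Dosage
  P3: Outcome <- Hospital <- AgeGroup -> Dosage
Condition 1 (no descendant of Outcome in the set): holds — descendants of Outcome are {Dosage}; none are in {}.
Condition 2 (every backdoor path blocked by {}):
  P1: blocked at collider Hospital (neither it nor any descendant is in the conditioning set).
  P2: open — no interior node is in the conditioning set.
  P3: open — no interior node is in the conditioning set.
{} does not satisfy the backdoor criterion.

No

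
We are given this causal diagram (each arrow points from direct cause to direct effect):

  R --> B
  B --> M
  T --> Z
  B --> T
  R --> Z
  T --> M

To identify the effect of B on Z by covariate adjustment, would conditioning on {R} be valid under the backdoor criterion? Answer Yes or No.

Yes

Backdoor paths from B to Z (paths whose first edge points into B):
  P1: B <- R -> Z
Condition 1 (no descendant of B in the set): holds — descendants of B are {M, T, Z}; none are in {R}.
Condition 2 (every backdoor path blocked by {R}):
  P1: blocked at fork node R ∈ conditioning set.
{R} satisfies the backdoor criterion.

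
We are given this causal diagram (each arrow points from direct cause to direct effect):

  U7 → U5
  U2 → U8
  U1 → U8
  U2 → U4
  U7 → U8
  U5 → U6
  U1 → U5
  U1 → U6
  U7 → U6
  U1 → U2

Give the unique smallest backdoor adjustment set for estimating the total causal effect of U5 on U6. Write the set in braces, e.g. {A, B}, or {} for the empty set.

Variables eligible for adjustment (non-descendants of U5, excluding U5 and U6): {U1, U2, U4, U7, U8}.
Backdoor paths from U5 to U6:
  P1: U5 <- U7 -> U8 <- U1 -> U6
  P2: U5 <- U7 -> U8 <- U2 <- U1 -> U6
  P3: U5 <- U7 -> U6
  P4: U5 <- U1 -> U2 -> U8 <- U7 -> U6
  P5: U5 <- U1 -> U8 <- U7 -> U6
  P6: U5 <- U1 -> U6
The empty set is not sufficient: P3 (U5 <- U7 -> U6) has no collider blocking it and no conditioned non-collider, so it is open.
Try {U1, U7}:
  P1: blocked at fork node U7 ∈ conditioning set.
  P2: blocked at fork node U7 ∈ conditioning set.
  P3: blocked at fork node U7 ∈ conditioning set.
  P4: blocked at fork node U1 ∈ conditioning set.
  P5: blocked at fork node U1 ∈ conditioning set.
  P6: blocked at fork node U1 ∈ conditioning set.
{U1, U7} contains no descendant of U5 and blocks every backdoor path.
Every element of {U1, U7} is needed (dropping U1 leaves P6 open; dropping U7 leaves P3 open), so no proper subset is valid.
Among all size-2 subsets of the eligible variables, only {U1, U7} blocks every backdoor path, so it is the unique smallest valid adjustment set.

{U1, U7}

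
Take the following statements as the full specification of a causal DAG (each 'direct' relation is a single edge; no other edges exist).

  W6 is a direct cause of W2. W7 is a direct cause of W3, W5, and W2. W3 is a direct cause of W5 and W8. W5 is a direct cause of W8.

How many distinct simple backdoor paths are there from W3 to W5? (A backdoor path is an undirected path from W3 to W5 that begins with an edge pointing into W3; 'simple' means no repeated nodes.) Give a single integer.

A backdoor path from W3 to W5 is any simple undirected path whose first edge points into W3 (i.e. leaves W3 via a parent).
Parents of W3: {W7}.
Enumerating:
  P1: W3 <- W7 -> W5
That exhausts the simple backdoor paths. Count: 1.

1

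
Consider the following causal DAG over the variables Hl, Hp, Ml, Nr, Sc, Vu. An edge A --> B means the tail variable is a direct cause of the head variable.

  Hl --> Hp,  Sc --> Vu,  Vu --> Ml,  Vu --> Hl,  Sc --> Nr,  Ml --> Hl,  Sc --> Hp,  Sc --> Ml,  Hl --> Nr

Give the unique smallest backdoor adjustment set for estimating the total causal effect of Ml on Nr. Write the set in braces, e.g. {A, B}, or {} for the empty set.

Variables eligible for adjustment (non-descendants of Ml, excluding Ml and Nr): {Sc, Vu}.
Backdoor paths from Ml to Nr:
  P1: Ml <- Sc -> Vu -> Hl -> Nr
  P2: Ml <- Sc -> Hp <- Hl -> Nr
  P3: Ml <- Sc -> Nr
  P4: Ml <- Vu <- Sc -> Hp <- Hl -> Nr
  P5: Ml <- Vu <- Sc -> Nr
  P6: Ml <- Vu -> Hl -> Hp <- Sc -> Nr
  P7: Ml <- Vu -> Hl -> Nr
The empty set is not sufficient: P1 (Ml <- Sc -> Vu -> Hl -> Nr) has no collider blocking it and no conditioned non-collider, so it is open.
Try {Sc, Vu}:
  P1: blocked at fork node Sc ∈ conditioning set.
  P2: blocked at fork node Sc ∈ conditioning set.
  P3: blocked at fork node Sc ∈ conditioning set.
  P4: blocked at chain node Vu ∈ conditioning set.
  P5: blocked at chain node Vu ∈ conditioning set.
  P6: blocked at fork node Vu ∈ conditioning set.
  P7: blocked at fork node Vu ∈ conditioning set.
{Sc, Vu} contains no descendant of Ml and blocks every backdoor path.
Every element of {Sc, Vu} is needed (dropping Sc leaves P3 open; dropping Vu leaves P7 open), so no proper subset is valid.
Among all size-2 subsets of the eligible variables, only {Sc, Vu} blocks every backdoor path, so it is the unique smallest valid adjustment set.

{Sc, Vu}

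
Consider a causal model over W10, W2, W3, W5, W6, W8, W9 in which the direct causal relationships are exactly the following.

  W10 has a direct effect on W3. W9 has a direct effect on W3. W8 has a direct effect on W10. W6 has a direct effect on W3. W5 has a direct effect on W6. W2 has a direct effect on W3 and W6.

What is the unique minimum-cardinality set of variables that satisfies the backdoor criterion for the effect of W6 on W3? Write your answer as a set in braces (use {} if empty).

{W2}

Variables eligible for adjustment (non-descendants of W6, excluding W6 and W3): {W10, W2, W5, W8, W9}.
Backdoor paths from W6 to W3:
  P1: W6 <- W2 -> W3
The empty set is not sufficient: P1 (W6 <- W2 -> W3) has no collider blocking it and no conditioned non-collider, so it is open.
Try {W2}:
  P1: blocked at fork node W2 ∈ conditioning set.
{W2} contains no descendant of W6 and blocks every backdoor path.
No other singleton works — e.g. {W8} leaves P1 open — so {W2} is the unique smallest valid adjustment set.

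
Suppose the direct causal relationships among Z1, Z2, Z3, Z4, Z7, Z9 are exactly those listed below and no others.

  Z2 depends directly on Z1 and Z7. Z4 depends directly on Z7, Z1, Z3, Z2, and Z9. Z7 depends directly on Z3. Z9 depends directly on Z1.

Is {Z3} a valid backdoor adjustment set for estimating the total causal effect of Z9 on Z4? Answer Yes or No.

Backdoor paths from Z9 to Z4 (paths whose first edge points into Z9):
  P1: Z9 <- Z1 -> Z2 <- Z7 <- Z3 -> Z4
  P2: Z9 <- Z1 -> Z2 <- Z7 -> Z4
  P3: Z9 <- Z1 -> Z2 -> Z4
  P4: Z9 <- Z1 -> Z4
Condition 1 (no descendant of Z9 in the set): holds — descendants of Z9 are {Z4}; none are in {Z3}.
Condition 2 (every backdoor path blocked by {Z3}):
  P1: blocked at collider Z2 (neither it nor any descendant is in the conditioning set).
  P2: blocked at collider Z2 (neither it nor any descendant is in the conditioning set).
  P3: open — no interior node is in the conditioning set.
  P4: open — no interior node is in the conditioning set.
{Z3} does not satisfy the backdoor criterion.

No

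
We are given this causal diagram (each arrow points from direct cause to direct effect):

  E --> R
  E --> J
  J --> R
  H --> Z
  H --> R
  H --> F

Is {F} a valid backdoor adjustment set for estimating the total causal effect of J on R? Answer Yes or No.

No

Backdoor paths from J to R (paths whose first edge points into J):
  P1: J <- E -> R
Condition 1 (no descendant of J in the set): holds — descendants of J are {R}; none are in {F}.
Condition 2 (every backdoor path blocked by {F}):
  P1: open — no interior node is in the conditioning set.
{F} does not satisfy the backdoor criterion.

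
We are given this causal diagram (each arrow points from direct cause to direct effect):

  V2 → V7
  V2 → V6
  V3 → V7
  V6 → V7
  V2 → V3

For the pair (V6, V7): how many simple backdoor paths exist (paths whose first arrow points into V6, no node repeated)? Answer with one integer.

A backdoor path from V6 to V7 is any simple undirected path whose first edge points into V6 (i.e. leaves V6 via a parent).
Parents of V6: {V2}.
Enumerating:
  P1: V6 <- V2 -> V3 -> V7
  P2: V6 <- V2 -> V7
That exhausts the simple backdoor paths. Count: 2.

2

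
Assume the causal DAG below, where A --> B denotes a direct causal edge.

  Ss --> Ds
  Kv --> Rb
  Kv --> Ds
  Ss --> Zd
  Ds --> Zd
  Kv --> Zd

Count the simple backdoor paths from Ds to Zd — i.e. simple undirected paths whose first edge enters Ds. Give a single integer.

A backdoor path from Ds to Zd is any simple undirected path whose first edge points into Ds (i.e. leaves Ds via a parent).
Parents of Ds: {Kv, Ss}.
Enumerating:
  P1: Ds <- Kv -> Zd
  P2: Ds <- Ss -> Zd
That exhausts the simple backdoor paths. Count: 2.

2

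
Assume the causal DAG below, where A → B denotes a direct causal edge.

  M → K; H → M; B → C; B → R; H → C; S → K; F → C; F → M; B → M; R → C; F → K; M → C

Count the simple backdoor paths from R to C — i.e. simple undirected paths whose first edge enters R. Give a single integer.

A backdoor path from R to C is any simple undirected path whose first edge points into R (i.e. leaves R via a parent).
Parents of R: {B}.
Enumerating:
  P1: R <- B -> M <- F -> C
  P2: R <- B -> M <- H -> C
  P3: R <- B -> M -> C
  P4: R <- B -> M -> K <- F -> C
  P5: R <- B -> C
That exhausts the simple backdoor paths. Count: 5.

5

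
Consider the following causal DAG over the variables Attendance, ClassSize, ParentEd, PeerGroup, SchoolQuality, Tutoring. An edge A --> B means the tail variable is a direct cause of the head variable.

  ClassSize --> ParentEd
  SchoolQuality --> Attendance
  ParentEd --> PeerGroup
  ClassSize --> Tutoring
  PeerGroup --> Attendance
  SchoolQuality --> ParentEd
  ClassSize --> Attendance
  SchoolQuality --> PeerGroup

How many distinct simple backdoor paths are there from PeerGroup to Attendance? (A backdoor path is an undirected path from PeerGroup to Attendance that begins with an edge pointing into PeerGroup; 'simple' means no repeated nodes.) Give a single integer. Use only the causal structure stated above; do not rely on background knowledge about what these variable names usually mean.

A backdoor path from PeerGroup to Attendance is any simple undirected path whose first edge points into PeerGroup (i.e. leaves PeerGroup via a parent).
Parents of PeerGroup: {ParentEd, SchoolQuality}.
Enumerating:
  P1: PeerGroup <- SchoolQuality -> ParentEd <- ClassSize -> Attendance
  P2: PeerGroup <- SchoolQuality -> Attendance
  P3: PeerGroup <- ParentEd <- SchoolQuality -> Attendance
  P4: PeerGroup <- ParentEd <- ClassSize -> Attendance
That exhausts the simple backdoor paths. Count: 4.

4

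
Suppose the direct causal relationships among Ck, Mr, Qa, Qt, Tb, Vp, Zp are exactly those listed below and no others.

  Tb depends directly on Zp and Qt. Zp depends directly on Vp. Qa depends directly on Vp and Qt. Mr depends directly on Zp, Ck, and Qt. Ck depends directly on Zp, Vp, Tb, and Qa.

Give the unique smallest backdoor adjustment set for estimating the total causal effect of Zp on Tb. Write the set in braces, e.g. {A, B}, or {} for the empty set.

Variables eligible for adjustment (non-descendants of Zp, excluding Zp and Tb): {Qa, Qt, Vp}.
Backdoor paths from Zp to Tb:
  P1: Zp <- Vp -> Qa <- Qt -> Tb
  P2: Zp <- Vp -> Qa <- Qt -> Mr <- Ck <- Tb
  P3: Zp <- Vp -> Qa -> Ck <- Tb
  P4: Zp <- Vp -> Qa -> Ck -> Mr <- Qt -> Tb
  P5: Zp <- Vp -> Ck <- Qa <- Qt -> Tb
  P6: Zp <- Vp -> Ck <- Tb
  P7: Zp <- Vp -> Ck -> Mr <- Qt -> Tb
Each backdoor path contains an unconditioned collider, so every path is already blocked with the empty conditioning set:
  P1: blocked at collider Qa (neither it nor any descendant is in the conditioning set).
  P2: blocked at collider Qa (neither it nor any descendant is in the conditioning set).
  P3: blocked at collider Ck (neither it nor any descendant is in the conditioning set).
  P4: blocked at collider Mr (neither it nor any descendant is in the conditioning set).
  P5: blocked at collider Ck (neither it nor any descendant is in the conditioning set).
  P6: blocked at collider Ck (neither it nor any descendant is in the conditioning set).
  P7: blocked at collider Mr (neither it nor any descendant is in the conditioning set).
The empty set is therefore the unique smallest valid set.

{}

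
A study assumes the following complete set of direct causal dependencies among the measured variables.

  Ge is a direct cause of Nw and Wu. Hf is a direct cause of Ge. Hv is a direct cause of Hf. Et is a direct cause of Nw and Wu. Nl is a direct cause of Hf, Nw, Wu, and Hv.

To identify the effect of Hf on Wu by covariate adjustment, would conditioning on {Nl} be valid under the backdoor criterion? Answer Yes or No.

Yes

Backdoor paths from Hf to Wu (paths whose first edge points into Hf):
  P1: Hf <- Nl -> Nw <- Et -> Wu
  P2: Hf <- Nl -> Nw <- Ge -> Wu
  P3: Hf <- Nl -> Wu
  P4: Hf <- Hv <- Nl -> Nw <- Et -> Wu
  P5: Hf <- Hv <- Nl -> Nw <- Ge -> Wu
  P6: Hf <- Hv <- Nl -> Wu
Condition 1 (no descendant of Hf in the set): holds — descendants of Hf are {Ge, Nw, Wu}; none are in {Nl}.
Condition 2 (every backdoor path blocked by {Nl}):
  P1: blocked at fork node Nl ∈ conditioning set.
  P2: blocked at fork node Nl ∈ conditioning set.
  P3: blocked at fork node Nl ∈ conditioning set.
  P4: blocked at fork node Nl ∈ conditioning set.
  P5: blocked at fork node Nl ∈ conditioning set.
  P6: blocked at fork node Nl ∈ conditioning set.
{Nl} satisfies the backdoor criterion.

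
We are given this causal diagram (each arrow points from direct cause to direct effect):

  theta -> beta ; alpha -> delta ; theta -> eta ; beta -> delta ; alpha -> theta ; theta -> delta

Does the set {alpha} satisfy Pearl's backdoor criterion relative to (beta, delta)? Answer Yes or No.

Backdoor paths from beta to delta (paths whose first edge points into beta):
  P1: beta <- theta <- alpha -> delta
  P2: beta <- theta -> delta
Condition 1 (no descendant of beta in the set): holds — descendants of beta are {delta}; none are in {alpha}.
Condition 2 (every backdoor path blocked by {alpha}):
  P1: blocked at fork node alpha ∈ conditioning set.
  P2: open — no interior node is in the conditioning set.
{alpha} does not satisfy the backdoor criterion.

No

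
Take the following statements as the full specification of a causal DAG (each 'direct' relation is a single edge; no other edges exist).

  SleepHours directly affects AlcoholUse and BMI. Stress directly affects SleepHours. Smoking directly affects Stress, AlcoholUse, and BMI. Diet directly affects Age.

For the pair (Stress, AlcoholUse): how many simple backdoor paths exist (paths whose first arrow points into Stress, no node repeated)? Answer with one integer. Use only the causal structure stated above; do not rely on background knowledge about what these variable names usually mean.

2

A backdoor path from Stress to AlcoholUse is any simple undirected path whose first edge points into Stress (i.e. leaves Stress via a parent).
Parents of Stress: {Smoking}.
Enumerating:
  P1: Stress <- Smoking -> AlcoholUse
  P2: Stress <- Smoking -> BMI <- SleepHours -> AlcoholUse
That exhausts the simple backdoor paths. Count: 2.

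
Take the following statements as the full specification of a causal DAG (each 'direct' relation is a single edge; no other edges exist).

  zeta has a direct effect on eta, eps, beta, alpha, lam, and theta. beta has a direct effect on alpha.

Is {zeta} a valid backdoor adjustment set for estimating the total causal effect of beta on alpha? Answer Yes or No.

Backdoor paths from beta to alpha (paths whose first edge points into beta):
  P1: beta <- zeta -> alpha
Condition 1 (no descendant of beta in the set): holds — descendants of beta are {alpha}; none are in {zeta}.
Condition 2 (every backdoor path blocked by {zeta}):
  P1: blocked at fork node zeta ∈ conditioning set.
{zeta} satisfies the backdoor criterion.

Yes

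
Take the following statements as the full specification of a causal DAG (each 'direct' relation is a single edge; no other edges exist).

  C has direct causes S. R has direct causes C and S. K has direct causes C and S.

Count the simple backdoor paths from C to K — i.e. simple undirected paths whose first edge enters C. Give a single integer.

A backdoor path from C to K is any simple undirected path whose first edge points into C (i.e. leaves C via a parent).
Parents of C: {S}.
Enumerating:
  P1: C <- S -> K
That exhausts the simple backdoor paths. Count: 1.

1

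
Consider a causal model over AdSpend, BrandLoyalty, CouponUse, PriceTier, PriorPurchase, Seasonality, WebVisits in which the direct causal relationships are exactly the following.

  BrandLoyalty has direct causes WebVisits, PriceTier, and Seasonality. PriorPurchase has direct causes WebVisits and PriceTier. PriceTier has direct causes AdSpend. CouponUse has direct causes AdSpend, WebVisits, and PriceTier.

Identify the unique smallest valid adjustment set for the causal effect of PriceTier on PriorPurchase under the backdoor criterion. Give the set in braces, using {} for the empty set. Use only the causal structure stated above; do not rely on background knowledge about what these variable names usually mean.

{}

Variables eligible for adjustment (non-descendants of PriceTier, excluding PriceTier and PriorPurchase): {AdSpend, Seasonality, WebVisits}.
Backdoor paths from PriceTier to PriorPurchase:
  P1: PriceTier <- AdSpend -> CouponUse <- WebVisits -> PriorPurchase
Each backdoor path contains an unconditioned collider, so every path is already blocked with the empty conditioning set:
  P1: blocked at collider CouponUse (neither it nor any descendant is in the conditioning set).
The empty set is therefore the unique smallest valid set.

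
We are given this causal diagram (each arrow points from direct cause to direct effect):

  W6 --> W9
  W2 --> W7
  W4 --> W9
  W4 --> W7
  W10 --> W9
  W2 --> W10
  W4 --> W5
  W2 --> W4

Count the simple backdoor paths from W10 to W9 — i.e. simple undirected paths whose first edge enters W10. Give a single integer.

A backdoor path from W10 to W9 is any simple undirected path whose first edge points into W10 (i.e. leaves W10 via a parent).
Parents of W10: {W2}.
Enumerating:
  P1: W10 <- W2 -> W4 -> W9
  P2: W10 <- W2 -> W7 <- W4 -> W9
That exhausts the simple backdoor paths. Count: 2.

2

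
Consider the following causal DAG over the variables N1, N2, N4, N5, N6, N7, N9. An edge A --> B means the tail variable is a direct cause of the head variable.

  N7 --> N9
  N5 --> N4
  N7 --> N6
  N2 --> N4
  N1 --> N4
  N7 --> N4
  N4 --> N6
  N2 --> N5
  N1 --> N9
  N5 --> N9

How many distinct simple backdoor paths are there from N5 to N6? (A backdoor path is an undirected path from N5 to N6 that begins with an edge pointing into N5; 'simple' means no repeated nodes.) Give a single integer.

3

A backdoor path from N5 to N6 is any simple undirected path whose first edge points into N5 (i.e. leaves N5 via a parent).
Parents of N5: {N2}.
Enumerating:
  P1: N5 <- N2 -> N4 <- N1 -> N9 <- N7 -> N6
  P2: N5 <- N2 -> N4 <- N7 -> N6
  P3: N5 <- N2 -> N4 -> N6
That exhausts the simple backdoor paths. Count: 3.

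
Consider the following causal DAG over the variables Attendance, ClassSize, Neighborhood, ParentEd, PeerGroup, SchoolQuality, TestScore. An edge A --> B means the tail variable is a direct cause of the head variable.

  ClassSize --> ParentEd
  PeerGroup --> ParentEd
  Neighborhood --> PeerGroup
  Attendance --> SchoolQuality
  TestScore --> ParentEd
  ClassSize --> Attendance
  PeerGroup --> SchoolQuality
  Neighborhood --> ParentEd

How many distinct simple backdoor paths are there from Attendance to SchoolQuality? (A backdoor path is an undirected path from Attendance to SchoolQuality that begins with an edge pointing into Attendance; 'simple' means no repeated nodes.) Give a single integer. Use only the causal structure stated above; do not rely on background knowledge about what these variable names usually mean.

A backdoor path from Attendance to SchoolQuality is any simple undirected path whose first edge points into Attendance (i.e. leaves Attendance via a parent).
Parents of Attendance: {ClassSize}.
Enumerating:
  P1: Attendance <- ClassSize -> ParentEd <- Neighborhood -> PeerGroup -> SchoolQuality
  P2: Attendance <- ClassSize -> ParentEd <- PeerGroup -> SchoolQuality
That exhausts the simple backdoor paths. Count: 2.

2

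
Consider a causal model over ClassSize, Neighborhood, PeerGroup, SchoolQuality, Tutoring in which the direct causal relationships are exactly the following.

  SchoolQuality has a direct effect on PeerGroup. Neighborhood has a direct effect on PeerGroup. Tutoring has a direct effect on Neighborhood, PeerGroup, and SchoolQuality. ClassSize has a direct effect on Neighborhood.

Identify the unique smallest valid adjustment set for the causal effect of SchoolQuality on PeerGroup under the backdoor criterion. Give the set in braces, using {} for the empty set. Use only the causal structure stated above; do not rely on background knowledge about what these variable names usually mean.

{Tutoring}

Variables eligible for adjustment (non-descendants of SchoolQuality, excluding SchoolQuality and PeerGroup): {ClassSize, Neighborhood, Tutoring}.
Backdoor paths from SchoolQuality to PeerGroup:
  P1: SchoolQuality <- Tutoring -> Neighborhood -> PeerGroup
  P2: SchoolQuality <- Tutoring -> PeerGroup
The empty set is not sufficient: P1 (SchoolQuality <- Tutoring -> Neighborhood -> PeerGroup) has no collider blocking it and no conditioned non-collider, so it is open.
Try {Tutoring}:
  P1: blocked at fork node Tutoring ∈ conditioning set.
  P2: blocked at fork node Tutoring ∈ conditioning set.
{Tutoring} contains no descendant of SchoolQuality and blocks every backdoor path.
No other singleton works — e.g. {ClassSize} leaves P1 open — so {Tutoring} is the unique smallest valid adjustment set.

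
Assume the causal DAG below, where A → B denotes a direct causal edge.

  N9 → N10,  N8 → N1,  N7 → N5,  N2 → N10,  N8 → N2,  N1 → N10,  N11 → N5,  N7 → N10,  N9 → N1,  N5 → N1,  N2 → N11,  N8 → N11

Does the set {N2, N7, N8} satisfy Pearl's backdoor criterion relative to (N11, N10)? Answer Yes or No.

Yes

Backdoor paths from N11 to N10 (paths whose first edge points into N11):
  P1: N11 <- N8 -> N2 -> N10
  P2: N11 <- N8 -> N1 <- N9 -> N10
  P3: N11 <- N8 -> N1 <- N5 <- N7 -> N10
  P4: N11 <- N8 -> N1 -> N10
  P5: N11 <- N2 <- N8 -> N1 <- N9 -> N10
  P6: N11 <- N2 <- N8 -> N1 <- N5 <- N7 -> N10
  P7: N11 <- N2 <- N8 -> N1 -> N10
  P8: N11 <- N2 -> N10
Condition 1 (no descendant of N11 in the set): holds — descendants of N11 are {N1, N10, N5}; none are in {N2, N7, N8}.
Condition 2 (every backdoor path blocked by {N2, N7, N8}):
  P1: blocked at fork node N8 ∈ conditioning set.
  P2: blocked at fork node N8 ∈ conditioning set.
  P3: blocked at fork node N8 ∈ conditioning set.
  P4: blocked at fork node N8 ∈ conditioning set.
  P5: blocked at chain node N2 ∈ conditioning set.
  P6: blocked at chain node N2 ∈ conditioning set.
  P7: blocked at chain node N2 ∈ conditioning set.
  P8: blocked at fork node N2 ∈ conditioning set.
{N2, N7, N8} satisfies the backdoor criterion.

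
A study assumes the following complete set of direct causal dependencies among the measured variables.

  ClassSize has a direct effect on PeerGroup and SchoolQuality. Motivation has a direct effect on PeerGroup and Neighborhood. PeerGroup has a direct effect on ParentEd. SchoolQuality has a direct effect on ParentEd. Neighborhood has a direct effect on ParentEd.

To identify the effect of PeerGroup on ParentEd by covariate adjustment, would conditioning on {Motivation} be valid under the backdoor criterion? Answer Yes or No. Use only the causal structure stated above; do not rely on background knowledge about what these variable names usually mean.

Backdoor paths from PeerGroup to ParentEd (paths whose first edge points into PeerGroup):
  P1: PeerGroup <- ClassSize -> SchoolQuality -> ParentEd
  P2: PeerGroup <- Motivation -> Neighborhood -> ParentEd
Condition 1 (no descendant of PeerGroup in the set): holds — descendants of PeerGroup are {ParentEd}; none are in {Motivation}.
Condition 2 (every backdoor path blocked by {Motivation}):
  P1: open — no interior node is in the conditioning set.
  P2: blocked at fork node Motivation ∈ conditioning set.
{Motivation} does not satisfy the backdoor criterion.

No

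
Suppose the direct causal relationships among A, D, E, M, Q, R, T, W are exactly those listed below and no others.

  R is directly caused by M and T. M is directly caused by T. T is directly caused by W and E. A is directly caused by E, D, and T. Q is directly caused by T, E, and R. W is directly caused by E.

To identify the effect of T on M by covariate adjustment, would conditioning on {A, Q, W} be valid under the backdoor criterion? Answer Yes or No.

Backdoor paths from T to M (paths whose first edge points into T):
  P1: T <- E -> Q <- R <- M
  P2: T <- W <- E -> Q <- R <- M
Condition 1 (no descendant of T in the set): FAILS — A and Q are descendants of T.
Condition 2 (every backdoor path blocked by {A, Q, W}):
  P1: open — collider(s) Q are conditioned on (or have a conditioned descendant) and no non-collider on the path is in the set.
  P2: blocked at chain node W ∈ conditioning set.
{A, Q, W} does not satisfy the backdoor criterion.

No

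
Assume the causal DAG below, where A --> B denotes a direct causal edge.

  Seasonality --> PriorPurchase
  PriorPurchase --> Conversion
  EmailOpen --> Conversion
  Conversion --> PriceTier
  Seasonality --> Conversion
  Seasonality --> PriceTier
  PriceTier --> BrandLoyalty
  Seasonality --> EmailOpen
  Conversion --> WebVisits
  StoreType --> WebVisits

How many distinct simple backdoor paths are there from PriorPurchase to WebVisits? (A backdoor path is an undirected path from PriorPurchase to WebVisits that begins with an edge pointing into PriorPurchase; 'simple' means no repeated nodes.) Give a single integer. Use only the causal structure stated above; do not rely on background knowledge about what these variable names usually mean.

A backdoor path from PriorPurchase to WebVisits is any simple undirected path whose first edge points into PriorPurchase (i.e. leaves PriorPurchase via a parent).
Parents of PriorPurchase: {Seasonality}.
Enumerating:
  P1: PriorPurchase <- Seasonality -> EmailOpen -> Conversion -> WebVisits
  P2: PriorPurchase <- Seasonality -> Conversion -> WebVisits
  P3: PriorPurchase <- Seasonality -> PriceTier <- Conversion -> WebVisits
That exhausts the simple backdoor paths. Count: 3.

3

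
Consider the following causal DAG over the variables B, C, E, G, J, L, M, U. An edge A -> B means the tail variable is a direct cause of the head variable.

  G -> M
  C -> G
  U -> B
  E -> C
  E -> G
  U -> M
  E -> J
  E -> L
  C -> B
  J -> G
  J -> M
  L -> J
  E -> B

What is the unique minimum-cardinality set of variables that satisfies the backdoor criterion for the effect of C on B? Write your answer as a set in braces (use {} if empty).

{E}

Variables eligible for adjustment (non-descendants of C, excluding C and B): {E, J, L, U}.
Backdoor paths from C to B:
  P1: C <- E -> L -> J -> G -> M <- U -> B
  P2: C <- E -> L -> J -> M <- U -> B
  P3: C <- E -> J -> G -> M <- U -> B
  P4: C <- E -> J -> M <- U -> B
  P5: C <- E -> G <- J -> M <- U -> B
  P6: C <- E -> G -> M <- U -> B
  P7: C <- E -> B
The empty set is not sufficient: P7 (C <- E -> B) has no collider blocking it and no conditioned non-collider, so it is open.
Try {E}:
  P1: blocked at fork node E ∈ conditioning set.
  P2: blocked at fork node E ∈ conditioning set.
  P3: blocked at fork node E ∈ conditioning set.
  P4: blocked at fork node E ∈ conditioning set.
  P5: blocked at fork node E ∈ conditioning set.
  P6: blocked at fork node E ∈ conditioning set.
  P7: blocked at fork node E ∈ conditioning set.
{E} contains no descendant of C and blocks every backdoor path.
No other singleton works — e.g. {U} leaves P7 open — so {E} is the unique smallest valid adjustment set.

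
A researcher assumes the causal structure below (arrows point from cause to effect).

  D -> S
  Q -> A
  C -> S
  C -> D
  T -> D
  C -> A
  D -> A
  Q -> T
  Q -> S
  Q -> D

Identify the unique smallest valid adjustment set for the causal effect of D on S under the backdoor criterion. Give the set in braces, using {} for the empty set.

Variables eligible for adjustment (non-descendants of D, excluding D and S): {C, Q, T}.
Backdoor paths from D to S:
  P1: D <- Q -> S
  P2: D <- Q -> A <- C -> S
  P3: D <- C -> S
  P4: D <- C -> A <- Q -> S
  P5: D <- T <- Q -> S
  P6: D <- T <- Q -> A <- C -> S
The empty set is not sufficient: P1 (D <- Q -> S) has no collider blocking it and no conditioned non-collider, so it is open.
Try {C, Q}:
  P1: blocked at fork node Q ∈ conditioning set.
  P2: blocked at fork node Q ∈ conditioning set.
  P3: blocked at fork node C ∈ conditioning set.
  P4: blocked at fork node C ∈ conditioning set.
  P5: blocked at fork node Q ∈ conditioning set.
  P6: blocked at fork node Q ∈ conditioning set.
{C, Q} contains no descendant of D and blocks every backdoor path.
Every element of {C, Q} is needed (dropping C leaves P3 open; dropping Q leaves P1 open), so no proper subset is valid.
Among all size-2 subsets of the eligible variables, only {C, Q} blocks every backdoor path, so it is the unique smallest valid adjustment set.

{C, Q}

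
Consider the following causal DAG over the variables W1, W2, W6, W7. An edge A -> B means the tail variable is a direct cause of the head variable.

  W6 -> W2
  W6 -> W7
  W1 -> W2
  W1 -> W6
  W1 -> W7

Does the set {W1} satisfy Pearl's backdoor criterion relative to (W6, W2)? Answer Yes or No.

Yes

Backdoor paths from W6 to W2 (paths whose first edge points into W6):
  P1: W6 <- W1 -> W2
Condition 1 (no descendant of W6 in the set): holds — descendants of W6 are {W2, W7}; none are in {W1}.
Condition 2 (every backdoor path blocked by {W1}):
  P1: blocked at fork node W1 ∈ conditioning set.
{W1} satisfies the backdoor criterion.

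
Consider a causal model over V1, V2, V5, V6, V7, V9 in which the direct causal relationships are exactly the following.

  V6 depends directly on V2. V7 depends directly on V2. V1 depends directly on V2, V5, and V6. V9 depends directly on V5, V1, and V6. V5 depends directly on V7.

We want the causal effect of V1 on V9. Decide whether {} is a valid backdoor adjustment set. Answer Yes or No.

Backdoor paths from V1 to V9 (paths whose first edge points into V1):
  P1: V1 <- V2 -> V6 -> V9
  P2: V1 <- V2 -> V7 -> V5 -> V9
  P3: V1 <- V6 <- V2 -> V7 -> V5 -> V9
  P4: V1 <- V6 -> V9
  P5: V1 <- V5 <- V7 <- V2 -> V6 -> V9
  P6: V1 <- V5 -> V9
Condition 1 (no descendant of V1 in the set): holds — descendants of V1 are {V9}; none are in {}.
Condition 2 (every backdoor path blocked by {}):
  P1: open — no interior node is in the conditioning set.
  P2: open — no interior node is in the conditioning set.
  P3: open — no interior node is in the conditioning set.
  P4: open — no interior node is in the conditioning set.
  P5: open — no interior node is in the conditioning set.
  P6: open — no interior node is in the conditioning set.
{} does not satisfy the backdoor criterion.

No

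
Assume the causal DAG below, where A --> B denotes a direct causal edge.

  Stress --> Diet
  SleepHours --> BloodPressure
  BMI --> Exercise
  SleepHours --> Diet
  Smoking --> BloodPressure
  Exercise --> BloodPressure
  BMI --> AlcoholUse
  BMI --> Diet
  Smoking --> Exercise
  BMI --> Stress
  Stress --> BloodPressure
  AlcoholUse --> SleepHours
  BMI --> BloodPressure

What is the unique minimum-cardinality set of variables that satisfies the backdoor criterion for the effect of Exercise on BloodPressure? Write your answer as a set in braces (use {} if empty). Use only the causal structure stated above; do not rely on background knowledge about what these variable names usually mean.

Variables eligible for adjustment (non-descendants of Exercise, excluding Exercise and BloodPressure): {AlcoholUse, BMI, Diet, SleepHours, Smoking, Stress}.
Backdoor paths from Exercise to BloodPressure:
  P1: Exercise <- BMI -> Stress -> BloodPressure
  P2: Exercise <- BMI -> Stress -> Diet <- SleepHours -> BloodPressure
  P3: Exercise <- BMI -> AlcoholUse -> SleepHours -> BloodPressure
  P4: Exercise <- BMI -> AlcoholUse -> SleepHours -> Diet <- Stress -> BloodPressure
  P5: Exercise <- BMI -> BloodPressure
  P6: Exercise <- BMI -> Diet <- Stress -> BloodPressure
  P7: Exercise <- BMI -> Diet <- SleepHours -> BloodPressure
  P8: Exercise <- Smoking -> BloodPressure
The empty set is not sufficient: P1 (Exercise <- BMI -> Stress -> BloodPressure) has no collider blocking it and no conditioned non-collider, so it is open.
Try {BMI, Smoking}:
  P1: blocked at fork node BMI ∈ conditioning set.
  P2: blocked at fork node BMI ∈ conditioning set.
  P3: blocked at fork node BMI ∈ conditioning set.
  P4: blocked at fork node BMI ∈ conditioning set.
  P5: blocked at fork node BMI ∈ conditioning set.
  P6: blocked at fork node BMI ∈ conditioning set.
  P7: blocked at fork node BMI ∈ conditioning set.
  P8: blocked at fork node Smoking ∈ conditioning set.
{BMI, Smoking} contains no descendant of Exercise and blocks every backdoor path.
Every element of {BMI, Smoking} is needed (dropping BMI leaves P1 open; dropping Smoking leaves P8 open), so no proper subset is valid.
Among all size-2 subsets of the eligible variables, only {BMI, Smoking} blocks every backdoor path, so it is the unique smallest valid adjustment set.

{BMI, Smoking}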